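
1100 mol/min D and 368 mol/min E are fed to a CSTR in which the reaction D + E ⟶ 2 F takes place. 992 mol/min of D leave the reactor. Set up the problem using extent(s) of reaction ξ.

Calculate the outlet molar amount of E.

260 mol/min

For D: n = n₀ − 1ξ → 992 = 1100 − 1ξ, giving ξ = 108 mol/min.
Outlet amounts (n = n₀ + ν ξ):
  D: 1100 − 1(108) = 992
  E: 368 − 1(108) = 260
  F: 0 + 2(108) = 216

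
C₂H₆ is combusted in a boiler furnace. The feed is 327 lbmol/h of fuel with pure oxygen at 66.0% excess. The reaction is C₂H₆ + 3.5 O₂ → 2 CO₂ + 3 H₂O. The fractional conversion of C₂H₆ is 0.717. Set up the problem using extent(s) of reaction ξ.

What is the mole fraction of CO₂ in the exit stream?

0.2

Stoichiometric O₂ = 3.5 × 327 = 1144 lbmol/h; O₂ fed = 1144 × 1.660 = 1900 lbmol/h.
Fuel reacted = 0.717 × 327 → ξ = 234.5 lbmol/h.
Outlet (n = n₀ + ν ξ):
  C₂H₆: 327 − 1(234.5) = 92.54
  O₂: 1900 − 3.5(234.5) = 1079
  CO₂: 0 + 2(234.5) = 468.9
  H₂O: 0 + 3(234.5) = 703.4
Total out = 2344 lbmol/h; y_CO₂ = 468.9 / 2344 = 0.2.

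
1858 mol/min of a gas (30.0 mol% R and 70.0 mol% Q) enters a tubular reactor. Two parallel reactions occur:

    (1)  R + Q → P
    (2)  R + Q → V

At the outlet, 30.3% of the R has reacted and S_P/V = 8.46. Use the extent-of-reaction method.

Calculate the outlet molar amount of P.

Conversion of R: R consumed = 0.303 × 557.4 = 168.9 mol/min = 1ξ₁ + 1ξ₂.
Selectivity: 1ξ₁ / (1ξ₂) = 8.46 → ξ₁ = 8.46 ξ₂.
Substitute: (1·8.46 + 1) ξ₂ = 168.9 → ξ₂ = 17.85 mol/min, ξ₁ = 151 mol/min.
Outlet amounts (n = n₀ + Σ ν·ξ):
  R: 557.4 − 1(151) − 1(17.85) = 388.5
  Q: 1301 − 1(151) − 1(17.85) = 1132
  P: 0 + 1(151) = 151
  V: 0 + 1(17.85) = 17.85

151 mol/min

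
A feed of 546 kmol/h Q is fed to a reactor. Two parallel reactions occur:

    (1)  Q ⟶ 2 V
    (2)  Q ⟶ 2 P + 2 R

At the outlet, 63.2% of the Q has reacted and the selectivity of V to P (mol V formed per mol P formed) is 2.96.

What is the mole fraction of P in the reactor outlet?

Conversion of Q: Q consumed = 0.632 × 546 = 345.1 kmol/h = 1ξ₁ + 1ξ₂.
Selectivity: 2ξ₁ / (2ξ₂) = 2.96 → ξ₁ = 2.96 ξ₂.
Substitute: (1·2.96 + 1) ξ₂ = 345.1 → ξ₂ = 87.14 kmol/h, ξ₁ = 257.9 kmol/h.
Outlet amounts (n = n₀ + Σ ν·ξ):
  Q: 546 − 1(257.9) − 1(87.14) = 200.9
  V: 0 + 2(257.9) = 515.9
  P: 0 + 2(87.14) = 174.3
  R: 0 + 2(87.14) = 174.3
Total out = 1065 kmol/h; y_P = 174.3 / 1065 = 0.1636.

0.164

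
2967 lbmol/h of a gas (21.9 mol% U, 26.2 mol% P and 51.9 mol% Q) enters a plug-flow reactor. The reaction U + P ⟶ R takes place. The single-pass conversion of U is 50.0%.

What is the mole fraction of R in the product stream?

U reacted = 0.5 × 649.8 = 324.9 lbmol/h; ν_U = −1, so ξ = 324.9/1 = 324.9 lbmol/h.
Outlet amounts (n = n₀ + ν ξ):
  U: 649.8 − 1(324.9) = 324.9
  P: 777.4 − 1(324.9) = 452.5
  R: 0 + 1(324.9) = 324.9
  Q: 1540 (inert)
Total out = 2642 lbmol/h; y_R = 324.9 / 2642 = 0.123.

0.123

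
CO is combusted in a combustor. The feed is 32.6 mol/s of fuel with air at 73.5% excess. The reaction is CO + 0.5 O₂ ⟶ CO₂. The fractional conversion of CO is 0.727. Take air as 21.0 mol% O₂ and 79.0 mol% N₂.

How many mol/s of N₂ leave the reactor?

Stoichiometric O₂ = 0.5 × 32.6 = 16.3 mol/s; O₂ fed = 16.3 × 1.735 = 28.28 mol/s.
N₂ fed = 28.28 × 79/21 = 106.4 mol/s.
Fuel reacted = 0.727 × 32.6 → ξ = 23.7 mol/s.
Outlet (n = n₀ + ν ξ):
  CO: 32.6 − 1(23.7) = 8.9
  O₂: 28.28 − 0.5(23.7) = 16.43
  N₂: 106.4 (inert)
  CO₂: 0 + 1(23.7) = 23.7

106 mol/s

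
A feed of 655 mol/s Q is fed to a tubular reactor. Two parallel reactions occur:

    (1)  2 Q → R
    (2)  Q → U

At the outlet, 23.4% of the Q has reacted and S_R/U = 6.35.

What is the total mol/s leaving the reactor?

Conversion of Q: Q consumed = 0.234 × 655 = 153.3 mol/s = 2ξ₁ + 1ξ₂.
Selectivity: 1ξ₁ / (1ξ₂) = 6.35 → ξ₁ = 6.35 ξ₂.
Substitute: (2·6.35 + 1) ξ₂ = 153.3 → ξ₂ = 11.19 mol/s, ξ₁ = 71.04 mol/s.
Outlet amounts (n = n₀ + Σ ν·ξ):
  Q: 655 − 2(71.04) − 1(11.19) = 501.7
  R: 0 + 1(71.04) = 71.04
  U: 0 + 1(11.19) = 11.19
Total out = 501.7 + 71.04 + 11.19 = 584 mol/s.

584 mol/s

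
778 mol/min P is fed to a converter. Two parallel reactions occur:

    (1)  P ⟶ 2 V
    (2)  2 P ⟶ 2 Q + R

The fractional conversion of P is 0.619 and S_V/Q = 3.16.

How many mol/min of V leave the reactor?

Conversion of P: P consumed = 0.619 × 778 = 481.6 mol/min = 1ξ₁ + 2ξ₂.
Selectivity: 2ξ₁ / (2ξ₂) = 3.16 → ξ₁ = 3.16 ξ₂.
Substitute: (1·3.16 + 2) ξ₂ = 481.6 → ξ₂ = 93.33 mol/min, ξ₁ = 294.9 mol/min.
Outlet amounts (n = n₀ + Σ ν·ξ):
  P: 778 − 1(294.9) − 2(93.33) = 296.4
  V: 0 + 2(294.9) = 589.8
  Q: 0 + 2(93.33) = 186.7
  R: 0 + 1(93.33) = 93.33

590 mol/min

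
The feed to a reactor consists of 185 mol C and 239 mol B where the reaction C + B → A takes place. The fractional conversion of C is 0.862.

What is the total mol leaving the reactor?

C reacted = 0.862 × 185 = 159.5 mol; ν_C = −1, so ξ = 159.5/1 = 159.5 mol.
Outlet amounts (n = n₀ + ν ξ):
  C: 185 − 1(159.5) = 25.53
  B: 239 − 1(159.5) = 79.53
  A: 0 + 1(159.5) = 159.5
Total out = 25.53 + 79.53 + 159.5 = 264.5 mol.

265 mol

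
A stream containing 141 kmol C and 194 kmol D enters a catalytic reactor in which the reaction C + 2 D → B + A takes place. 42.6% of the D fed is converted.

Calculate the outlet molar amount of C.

D reacted = 0.426 × 194 = 82.64 kmol; ν_D = −2, so ξ = 82.64/2 = 41.32 kmol.
Outlet amounts (n = n₀ + ν ξ):
  C: 141 − 1(41.32) = 99.68
  D: 194 − 2(41.32) = 111.4
  B: 0 + 1(41.32) = 41.32
  A: 0 + 1(41.32) = 41.32

99.7 kmol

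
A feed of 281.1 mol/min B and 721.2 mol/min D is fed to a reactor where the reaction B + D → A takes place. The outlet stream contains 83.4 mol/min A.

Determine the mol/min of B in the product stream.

198 mol/min

For A: n = n₀ + 1ξ → 83.4 = 0 + 1ξ, giving ξ = 83.4 mol/min.
Outlet amounts (n = n₀ + ν ξ):
  B: 281.1 − 1(83.4) = 197.7
  D: 721.2 − 1(83.4) = 637.8
  A: 0 + 1(83.4) = 83.4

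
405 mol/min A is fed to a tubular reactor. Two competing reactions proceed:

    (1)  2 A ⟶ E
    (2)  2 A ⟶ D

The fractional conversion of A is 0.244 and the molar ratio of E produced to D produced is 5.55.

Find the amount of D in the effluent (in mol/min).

7.54 mol/min

Conversion of A: A consumed = 0.244 × 405 = 98.82 mol/min = 2ξ₁ + 2ξ₂.
Selectivity: 1ξ₁ / (1ξ₂) = 5.55 → ξ₁ = 5.55 ξ₂.
Substitute: (2·5.55 + 2) ξ₂ = 98.82 → ξ₂ = 7.544 mol/min, ξ₁ = 41.87 mol/min.
Outlet amounts (n = n₀ + Σ ν·ξ):
  A: 405 − 2(41.87) − 2(7.544) = 306.2
  E: 0 + 1(41.87) = 41.87
  D: 0 + 1(7.544) = 7.544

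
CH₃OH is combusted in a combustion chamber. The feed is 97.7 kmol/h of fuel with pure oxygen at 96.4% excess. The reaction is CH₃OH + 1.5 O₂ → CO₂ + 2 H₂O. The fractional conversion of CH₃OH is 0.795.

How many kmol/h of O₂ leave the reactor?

Stoichiometric O₂ = 1.5 × 97.7 = 146.6 kmol/h; O₂ fed = 146.6 × 1.964 = 287.8 kmol/h.
Fuel reacted = 0.795 × 97.7 → ξ = 77.67 kmol/h.
Outlet (n = n₀ + ν ξ):
  CH₃OH: 97.7 − 1(77.67) = 20.03
  O₂: 287.8 − 1.5(77.67) = 171.3
  CO₂: 0 + 1(77.67) = 77.67
  H₂O: 0 + 2(77.67) = 155.3

171 kmol/h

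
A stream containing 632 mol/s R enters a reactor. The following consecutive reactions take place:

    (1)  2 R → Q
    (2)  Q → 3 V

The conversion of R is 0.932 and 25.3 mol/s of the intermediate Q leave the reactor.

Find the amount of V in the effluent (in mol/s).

808 mol/s

Conversion of R: R consumed = 2ξ₁ = 0.932 × 632 → ξ₁ = 294.5 mol/s.
Q balance: n_Q = 0 + 1ξ₁ − 1ξ₂ = 25.3 → ξ₂ = (1·294.5 − 25.3)/1 = 269.2 mol/s.
Outlet amounts (n = n₀ + Σ ν·ξ):
  R: 632 − 2(294.5) = 42.98
  Q: 0 + 1(294.5) − 1(269.2) = 25.3
  V: 0 + 3(269.2) = 807.6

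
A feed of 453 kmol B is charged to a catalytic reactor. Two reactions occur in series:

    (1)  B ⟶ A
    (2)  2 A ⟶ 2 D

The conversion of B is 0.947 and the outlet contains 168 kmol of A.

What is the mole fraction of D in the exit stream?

Conversion of B: B consumed = 1ξ₁ = 0.947 × 453 → ξ₁ = 429 kmol.
A balance: n_A = 0 + 1ξ₁ − 2ξ₂ = 168 → ξ₂ = (1·429 − 168)/2 = 130.5 kmol.
Outlet amounts (n = n₀ + Σ ν·ξ):
  B: 453 − 1(429) = 24.01
  A: 0 + 1(429) − 2(130.5) = 168
  D: 0 + 2(130.5) = 261
Total out = 453 kmol; y_D = 261 / 453 = 0.5761.

0.576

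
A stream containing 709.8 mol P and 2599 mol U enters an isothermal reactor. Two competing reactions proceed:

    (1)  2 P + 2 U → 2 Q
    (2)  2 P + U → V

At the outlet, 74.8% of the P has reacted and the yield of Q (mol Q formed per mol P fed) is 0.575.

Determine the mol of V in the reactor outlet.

61.4 mol

Yield of Q: 2ξ₁ / 709.8 = 0.575 → ξ₁ = 204.1 mol.
Conversion of P: 2ξ₁ + 2ξ₂ = 0.748 × 709.8 = 530.9 → ξ₂ = 61.4 mol.
Outlet amounts (n = n₀ + Σ ν·ξ):
  P: 709.8 − 2(204.1) − 2(61.4) = 178.9
  U: 2599 − 2(204.1) − 1(61.4) = 2129
  Q: 0 + 2(204.1) = 408.1
  V: 0 + 1(61.4) = 61.4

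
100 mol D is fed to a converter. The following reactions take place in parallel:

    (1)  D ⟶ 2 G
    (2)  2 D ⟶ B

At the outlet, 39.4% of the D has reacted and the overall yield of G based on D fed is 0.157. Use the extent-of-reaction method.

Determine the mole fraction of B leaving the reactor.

0.171

Yield of G: 2ξ₁ / 100 = 0.157 → ξ₁ = 7.85 mol.
Conversion of D: 1ξ₁ + 2ξ₂ = 0.394 × 100 = 39.4 → ξ₂ = 15.77 mol.
Outlet amounts (n = n₀ + Σ ν·ξ):
  D: 100 − 1(7.85) − 2(15.77) = 60.6
  G: 0 + 2(7.85) = 15.7
  B: 0 + 1(15.77) = 15.77
Total out = 92.08 mol; y_B = 15.77 / 92.08 = 0.1713.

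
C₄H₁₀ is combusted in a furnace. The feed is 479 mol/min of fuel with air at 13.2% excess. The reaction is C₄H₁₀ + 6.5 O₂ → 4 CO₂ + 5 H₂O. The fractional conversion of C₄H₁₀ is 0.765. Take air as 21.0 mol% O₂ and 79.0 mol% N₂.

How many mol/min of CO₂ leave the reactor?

Stoichiometric O₂ = 6.5 × 479 = 3114 mol/min; O₂ fed = 3114 × 1.132 = 3524 mol/min.
N₂ fed = 3524 × 79/21 = 13260 mol/min.
Fuel reacted = 0.765 × 479 → ξ = 366.4 mol/min.
Outlet (n = n₀ + ν ξ):
  C₄H₁₀: 479 − 1(366.4) = 112.6
  O₂: 3524 − 6.5(366.4) = 1143
  N₂: 13260 (inert)
  CO₂: 0 + 4(366.4) = 1466
  H₂O: 0 + 5(366.4) = 1832

1470 mol/min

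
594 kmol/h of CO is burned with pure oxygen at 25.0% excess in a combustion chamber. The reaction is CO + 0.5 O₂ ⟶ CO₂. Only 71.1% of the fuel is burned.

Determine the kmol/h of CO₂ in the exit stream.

422 kmol/h

Stoichiometric O₂ = 0.5 × 594 = 297 kmol/h; O₂ fed = 297 × 1.250 = 371.2 kmol/h.
Fuel reacted = 0.711 × 594 → ξ = 422.3 kmol/h.
Outlet (n = n₀ + ν ξ):
  CO: 594 − 1(422.3) = 171.7
  O₂: 371.2 − 0.5(422.3) = 160.1
  CO₂: 0 + 1(422.3) = 422.3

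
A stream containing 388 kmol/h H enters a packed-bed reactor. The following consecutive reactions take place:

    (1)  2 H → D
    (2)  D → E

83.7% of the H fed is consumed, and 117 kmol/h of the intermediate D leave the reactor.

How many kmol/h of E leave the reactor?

Conversion of H: H consumed = 2ξ₁ = 0.837 × 388 → ξ₁ = 162.4 kmol/h.
D balance: n_D = 0 + 1ξ₁ − 1ξ₂ = 117 → ξ₂ = (1·162.4 − 117)/1 = 45.38 kmol/h.
Outlet amounts (n = n₀ + Σ ν·ξ):
  H: 388 − 2(162.4) = 63.24
  D: 0 + 1(162.4) − 1(45.38) = 117
  E: 0 + 1(45.38) = 45.38

45.4 kmol/h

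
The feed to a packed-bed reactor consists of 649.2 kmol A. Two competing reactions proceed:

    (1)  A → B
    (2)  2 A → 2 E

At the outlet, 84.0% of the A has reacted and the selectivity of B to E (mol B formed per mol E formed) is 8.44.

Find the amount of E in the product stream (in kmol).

Conversion of A: A consumed = 0.84 × 649.2 = 545.3 kmol = 1ξ₁ + 2ξ₂.
Selectivity: 1ξ₁ / (2ξ₂) = 8.44 → ξ₁ = 16.88 ξ₂.
Substitute: (1·16.88 + 2) ξ₂ = 545.3 → ξ₂ = 28.88 kmol, ξ₁ = 487.6 kmol.
Outlet amounts (n = n₀ + Σ ν·ξ):
  A: 649.2 − 1(487.6) − 2(28.88) = 103.9
  B: 0 + 1(487.6) = 487.6
  E: 0 + 2(28.88) = 57.77

57.8 kmol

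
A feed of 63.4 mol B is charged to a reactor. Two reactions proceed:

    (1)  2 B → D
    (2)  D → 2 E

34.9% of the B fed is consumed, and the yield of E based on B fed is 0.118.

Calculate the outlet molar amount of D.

Conversion of B: B consumed = 2ξ₁ = 0.349 × 63.4 → ξ₁ = 11.06 mol.
Yield of E: 2ξ₂ / 63.4 = 0.118 → ξ₂ = 3.741 mol.
Outlet amounts (n = n₀ + Σ ν·ξ):
  B: 63.4 − 2(11.06) = 41.27
  D: 0 + 1(11.06) − 1(3.741) = 7.323
  E: 0 + 2(3.741) = 7.481

7.32 mol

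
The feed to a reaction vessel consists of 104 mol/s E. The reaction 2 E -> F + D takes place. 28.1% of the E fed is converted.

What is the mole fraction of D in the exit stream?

E reacted = 0.281 × 104 = 29.22 mol/s; ν_E = −2, so ξ = 29.22/2 = 14.61 mol/s.
Outlet amounts (n = n₀ + ν ξ):
  E: 104 − 2(14.61) = 74.78
  F: 0 + 1(14.61) = 14.61
  D: 0 + 1(14.61) = 14.61
Total out = 104 mol/s; y_D = 14.61 / 104 = 0.1405.

0.141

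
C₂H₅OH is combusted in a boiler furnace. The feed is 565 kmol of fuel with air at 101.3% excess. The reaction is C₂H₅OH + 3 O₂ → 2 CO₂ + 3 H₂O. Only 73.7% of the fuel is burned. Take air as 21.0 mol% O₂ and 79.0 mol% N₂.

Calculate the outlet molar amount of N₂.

Stoichiometric O₂ = 3 × 565 = 1695 kmol; O₂ fed = 1695 × 2.013 = 3412 kmol.
N₂ fed = 3412 × 79/21 = 12840 kmol.
Fuel reacted = 0.737 × 565 → ξ = 416.4 kmol.
Outlet (n = n₀ + ν ξ):
  C₂H₅OH: 565 − 1(416.4) = 148.6
  O₂: 3412 − 3(416.4) = 2163
  N₂: 12840 (inert)
  CO₂: 0 + 2(416.4) = 832.8
  H₂O: 0 + 3(416.4) = 1249

12800 kmol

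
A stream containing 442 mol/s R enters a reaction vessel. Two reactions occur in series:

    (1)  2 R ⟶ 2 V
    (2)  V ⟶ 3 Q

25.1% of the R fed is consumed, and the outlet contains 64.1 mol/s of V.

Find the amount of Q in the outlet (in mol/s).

141 mol/s

Conversion of R: R consumed = 2ξ₁ = 0.251 × 442 → ξ₁ = 55.47 mol/s.
V balance: n_V = 0 + 2ξ₁ − 1ξ₂ = 64.1 → ξ₂ = (2·55.47 − 64.1)/1 = 46.84 mol/s.
Outlet amounts (n = n₀ + Σ ν·ξ):
  R: 442 − 2(55.47) = 331.1
  V: 0 + 2(55.47) − 1(46.84) = 64.1
  Q: 0 + 3(46.84) = 140.5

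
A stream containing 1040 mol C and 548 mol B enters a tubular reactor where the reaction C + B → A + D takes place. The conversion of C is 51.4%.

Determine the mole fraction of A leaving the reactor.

C reacted = 0.514 × 1040 = 534.6 mol; ν_C = −1, so ξ = 534.6/1 = 534.6 mol.
Outlet amounts (n = n₀ + ν ξ):
  C: 1040 − 1(534.6) = 505.4
  B: 548 − 1(534.6) = 13.44
  A: 0 + 1(534.6) = 534.6
  D: 0 + 1(534.6) = 534.6
Total out = 1588 mol; y_A = 534.6 / 1588 = 0.3366.

0.337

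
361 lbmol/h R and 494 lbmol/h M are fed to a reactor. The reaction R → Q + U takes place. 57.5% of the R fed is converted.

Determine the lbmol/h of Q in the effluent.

R reacted = 0.575 × 361 = 207.6 lbmol/h; ν_R = −1, so ξ = 207.6/1 = 207.6 lbmol/h.
Outlet amounts (n = n₀ + ν ξ):
  R: 361 − 1(207.6) = 153.4
  Q: 0 + 1(207.6) = 207.6
  U: 0 + 1(207.6) = 207.6
  M: 494 (inert)

208 lbmol/h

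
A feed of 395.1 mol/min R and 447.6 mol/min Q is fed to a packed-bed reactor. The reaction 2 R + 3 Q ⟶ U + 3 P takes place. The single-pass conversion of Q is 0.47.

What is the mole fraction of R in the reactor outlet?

0.33

Q reacted = 0.47 × 447.6 = 210.4 mol/min; ν_Q = −3, so ξ = 210.4/3 = 70.12 mol/min.
Outlet amounts (n = n₀ + ν ξ):
  R: 395.1 − 2(70.12) = 254.9
  Q: 447.6 − 3(70.12) = 237.2
  U: 0 + 1(70.12) = 70.12
  P: 0 + 3(70.12) = 210.4
Total out = 772.6 mol/min; y_R = 254.9 / 772.6 = 0.3299.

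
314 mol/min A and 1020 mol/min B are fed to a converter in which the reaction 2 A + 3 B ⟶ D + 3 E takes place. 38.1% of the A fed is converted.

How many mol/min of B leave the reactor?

A reacted = 0.381 × 314 = 119.6 mol/min; ν_A = −2, so ξ = 119.6/2 = 59.82 mol/min.
Outlet amounts (n = n₀ + ν ξ):
  A: 314 − 2(59.82) = 194.4
  B: 1020 − 3(59.82) = 840.5
  D: 0 + 1(59.82) = 59.82
  E: 0 + 3(59.82) = 179.5

841 mol/min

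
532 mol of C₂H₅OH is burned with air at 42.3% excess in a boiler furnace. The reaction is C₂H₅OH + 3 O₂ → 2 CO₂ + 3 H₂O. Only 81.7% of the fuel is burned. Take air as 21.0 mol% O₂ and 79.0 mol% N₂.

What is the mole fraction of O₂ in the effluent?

Stoichiometric O₂ = 3 × 532 = 1596 mol; O₂ fed = 1596 × 1.423 = 2271 mol.
N₂ fed = 2271 × 79/21 = 8544 mol.
Fuel reacted = 0.817 × 532 → ξ = 434.6 mol.
Outlet (n = n₀ + ν ξ):
  C₂H₅OH: 532 − 1(434.6) = 97.36
  O₂: 2271 − 3(434.6) = 967.2
  N₂: 8544 (inert)
  CO₂: 0 + 2(434.6) = 869.3
  H₂O: 0 + 3(434.6) = 1304
Total out = 11780 mol; y_O₂ = 967.2 / 11780 = 0.08209.

0.0821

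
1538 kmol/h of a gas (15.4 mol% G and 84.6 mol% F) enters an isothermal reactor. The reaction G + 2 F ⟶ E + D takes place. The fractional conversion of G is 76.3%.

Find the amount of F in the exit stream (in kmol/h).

940 kmol/h

G reacted = 0.763 × 236.9 = 180.7 kmol/h; ν_G = −1, so ξ = 180.7/1 = 180.7 kmol/h.
Outlet amounts (n = n₀ + ν ξ):
  G: 236.9 − 1(180.7) = 56.13
  F: 1301 − 2(180.7) = 939.7
  E: 0 + 1(180.7) = 180.7
  D: 0 + 1(180.7) = 180.7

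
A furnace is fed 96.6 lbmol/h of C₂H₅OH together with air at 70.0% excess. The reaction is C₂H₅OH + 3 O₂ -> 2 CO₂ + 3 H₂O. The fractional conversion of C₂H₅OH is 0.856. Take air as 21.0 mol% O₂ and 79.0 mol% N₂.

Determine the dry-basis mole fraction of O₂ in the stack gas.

Stoichiometric O₂ = 3 × 96.6 = 289.8 lbmol/h; O₂ fed = 289.8 × 1.700 = 492.7 lbmol/h.
N₂ fed = 492.7 × 79/21 = 1853 lbmol/h.
Fuel reacted = 0.856 × 96.6 → ξ = 82.69 lbmol/h.
Outlet (n = n₀ + ν ξ):
  C₂H₅OH: 96.6 − 1(82.69) = 13.91
  O₂: 492.7 − 3(82.69) = 244.6
  N₂: 1853 (inert)
  CO₂: 0 + 2(82.69) = 165.4
  H₂O: 0 + 3(82.69) = 248.1
Dry total = 2277 lbmol/h; y_O₂ (dry) = 244.6 / 2277 = 0.1074.

0.107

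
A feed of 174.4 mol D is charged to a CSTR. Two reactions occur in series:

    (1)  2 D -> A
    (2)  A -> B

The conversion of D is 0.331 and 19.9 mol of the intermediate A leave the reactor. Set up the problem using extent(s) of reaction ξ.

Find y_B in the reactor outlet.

0.0616

Conversion of D: D consumed = 2ξ₁ = 0.331 × 174.4 → ξ₁ = 28.86 mol.
A balance: n_A = 0 + 1ξ₁ − 1ξ₂ = 19.9 → ξ₂ = (1·28.86 − 19.9)/1 = 8.963 mol.
Outlet amounts (n = n₀ + Σ ν·ξ):
  D: 174.4 − 2(28.86) = 116.7
  A: 0 + 1(28.86) − 1(8.963) = 19.9
  B: 0 + 1(8.963) = 8.963
Total out = 145.5 mol; y_B = 8.963 / 145.5 = 0.06159.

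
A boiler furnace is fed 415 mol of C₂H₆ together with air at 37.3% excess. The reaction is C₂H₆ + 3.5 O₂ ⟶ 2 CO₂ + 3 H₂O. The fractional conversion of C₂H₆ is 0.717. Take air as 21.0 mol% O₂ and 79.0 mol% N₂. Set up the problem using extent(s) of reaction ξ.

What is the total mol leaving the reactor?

Stoichiometric O₂ = 3.5 × 415 = 1452 mol; O₂ fed = 1452 × 1.373 = 1994 mol.
N₂ fed = 1994 × 79/21 = 7502 mol.
Fuel reacted = 0.717 × 415 → ξ = 297.6 mol.
Outlet (n = n₀ + ν ξ):
  C₂H₆: 415 − 1(297.6) = 117.4
  O₂: 1994 − 3.5(297.6) = 952.8
  N₂: 7502 (inert)
  CO₂: 0 + 2(297.6) = 595.1
  H₂O: 0 + 3(297.6) = 892.7
Total out = 117.4 + 952.8 + 7502 + 595.1 + 892.7 = 10060 mol.

10100 mol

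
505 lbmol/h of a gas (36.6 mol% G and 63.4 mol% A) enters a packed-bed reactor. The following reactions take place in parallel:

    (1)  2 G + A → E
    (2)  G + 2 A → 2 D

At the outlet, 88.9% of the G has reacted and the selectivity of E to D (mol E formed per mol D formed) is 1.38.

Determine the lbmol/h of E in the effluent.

69.6 lbmol/h

Conversion of G: G consumed = 0.889 × 184.8 = 164.3 lbmol/h = 2ξ₁ + 1ξ₂.
Selectivity: 1ξ₁ / (2ξ₂) = 1.38 → ξ₁ = 2.76 ξ₂.
Substitute: (2·2.76 + 1) ξ₂ = 164.3 → ξ₂ = 25.2 lbmol/h, ξ₁ = 69.56 lbmol/h.
Outlet amounts (n = n₀ + Σ ν·ξ):
  G: 184.8 − 2(69.56) − 1(25.2) = 20.52
  A: 320.2 − 1(69.56) − 2(25.2) = 200.2
  E: 0 + 1(69.56) = 69.56
  D: 0 + 2(25.2) = 50.4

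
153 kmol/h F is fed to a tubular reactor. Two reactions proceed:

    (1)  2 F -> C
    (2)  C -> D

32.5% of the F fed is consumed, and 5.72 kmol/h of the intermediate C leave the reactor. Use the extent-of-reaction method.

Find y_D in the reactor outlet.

0.149

Conversion of F: F consumed = 2ξ₁ = 0.325 × 153 → ξ₁ = 24.86 kmol/h.
C balance: n_C = 0 + 1ξ₁ − 1ξ₂ = 5.72 → ξ₂ = (1·24.86 − 5.72)/1 = 19.14 kmol/h.
Outlet amounts (n = n₀ + Σ ν·ξ):
  F: 153 − 2(24.86) = 103.3
  C: 0 + 1(24.86) − 1(19.14) = 5.72
  D: 0 + 1(19.14) = 19.14
Total out = 128.1 kmol/h; y_D = 19.14 / 128.1 = 0.1494.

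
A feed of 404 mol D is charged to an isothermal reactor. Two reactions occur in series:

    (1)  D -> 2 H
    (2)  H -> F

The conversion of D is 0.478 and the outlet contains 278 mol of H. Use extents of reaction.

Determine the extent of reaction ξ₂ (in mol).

ξ₂ = 108 mol

Conversion of D: D consumed = 1ξ₁ = 0.478 × 404 → ξ₁ = 193.1 mol.
H balance: n_H = 0 + 2ξ₁ − 1ξ₂ = 278 → ξ₂ = (2·193.1 − 278)/1 = 108.2 mol.
Outlet amounts (n = n₀ + Σ ν·ξ):
  D: 404 − 1(193.1) = 210.9
  H: 0 + 2(193.1) − 1(108.2) = 278
  F: 0 + 1(108.2) = 108.2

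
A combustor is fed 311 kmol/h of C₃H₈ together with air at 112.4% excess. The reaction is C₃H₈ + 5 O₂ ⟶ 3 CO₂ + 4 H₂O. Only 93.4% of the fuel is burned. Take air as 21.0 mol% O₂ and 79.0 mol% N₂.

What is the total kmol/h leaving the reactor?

16300 kmol/h

Stoichiometric O₂ = 5 × 311 = 1555 kmol/h; O₂ fed = 1555 × 2.124 = 3303 kmol/h.
N₂ fed = 3303 × 79/21 = 12420 kmol/h.
Fuel reacted = 0.934 × 311 → ξ = 290.5 kmol/h.
Outlet (n = n₀ + ν ξ):
  C₃H₈: 311 − 1(290.5) = 20.53
  O₂: 3303 − 5(290.5) = 1850
  N₂: 12420 (inert)
  CO₂: 0 + 3(290.5) = 871.4
  H₂O: 0 + 4(290.5) = 1162
Total out = 20.53 + 1850 + 12420 + 871.4 + 1162 = 16330 kmol/h.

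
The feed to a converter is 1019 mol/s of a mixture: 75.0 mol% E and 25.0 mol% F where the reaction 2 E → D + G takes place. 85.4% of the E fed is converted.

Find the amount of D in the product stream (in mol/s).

326 mol/s

E reacted = 0.854 × 764.2 = 652.7 mol/s; ν_E = −2, so ξ = 652.7/2 = 326.3 mol/s.
Outlet amounts (n = n₀ + ν ξ):
  E: 764.2 − 2(326.3) = 111.6
  D: 0 + 1(326.3) = 326.3
  G: 0 + 1(326.3) = 326.3
  F: 254.8 (inert)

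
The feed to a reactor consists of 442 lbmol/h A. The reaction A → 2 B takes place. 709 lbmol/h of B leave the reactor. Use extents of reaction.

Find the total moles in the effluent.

For B: n = n₀ + 2ξ → 709 = 0 + 2ξ, giving ξ = 354.5 lbmol/h.
Outlet amounts (n = n₀ + ν ξ):
  A: 442 − 1(354.5) = 87.5
  B: 0 + 2(354.5) = 709
Total out = 87.5 + 709 = 796.5 lbmol/h.

796 lbmol/h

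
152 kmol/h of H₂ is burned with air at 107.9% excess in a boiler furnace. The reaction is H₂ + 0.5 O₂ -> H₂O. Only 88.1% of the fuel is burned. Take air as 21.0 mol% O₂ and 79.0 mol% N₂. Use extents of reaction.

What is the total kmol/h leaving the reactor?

837 kmol/h

Stoichiometric O₂ = 0.5 × 152 = 76 kmol/h; O₂ fed = 76 × 2.079 = 158 kmol/h.
N₂ fed = 158 × 79/21 = 594.4 kmol/h.
Fuel reacted = 0.881 × 152 → ξ = 133.9 kmol/h.
Outlet (n = n₀ + ν ξ):
  H₂: 152 − 1(133.9) = 18.09
  O₂: 158 − 0.5(133.9) = 91.05
  N₂: 594.4 (inert)
  H₂O: 0 + 1(133.9) = 133.9
Total out = 18.09 + 91.05 + 594.4 + 133.9 = 837.4 kmol/h.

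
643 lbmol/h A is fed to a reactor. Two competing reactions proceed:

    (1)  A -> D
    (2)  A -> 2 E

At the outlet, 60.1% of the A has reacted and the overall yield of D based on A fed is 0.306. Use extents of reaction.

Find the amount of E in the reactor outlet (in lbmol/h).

Yield of D: 1ξ₁ / 643 = 0.306 → ξ₁ = 196.8 lbmol/h.
Conversion of A: 1ξ₁ + 1ξ₂ = 0.601 × 643 = 386.4 → ξ₂ = 189.7 lbmol/h.
Outlet amounts (n = n₀ + Σ ν·ξ):
  A: 643 − 1(196.8) − 1(189.7) = 256.6
  D: 0 + 1(196.8) = 196.8
  E: 0 + 2(189.7) = 379.4

379 lbmol/h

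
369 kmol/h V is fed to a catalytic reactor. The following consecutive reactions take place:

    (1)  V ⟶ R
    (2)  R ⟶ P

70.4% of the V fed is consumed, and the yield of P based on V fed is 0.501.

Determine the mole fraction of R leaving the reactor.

0.203

Conversion of V: V consumed = 1ξ₁ = 0.704 × 369 → ξ₁ = 259.8 kmol/h.
Yield of P: 1ξ₂ / 369 = 0.501 → ξ₂ = 184.9 kmol/h.
Outlet amounts (n = n₀ + Σ ν·ξ):
  V: 369 − 1(259.8) = 109.2
  R: 0 + 1(259.8) − 1(184.9) = 74.91
  P: 0 + 1(184.9) = 184.9
Total out = 369 kmol/h; y_R = 74.91 / 369 = 0.203.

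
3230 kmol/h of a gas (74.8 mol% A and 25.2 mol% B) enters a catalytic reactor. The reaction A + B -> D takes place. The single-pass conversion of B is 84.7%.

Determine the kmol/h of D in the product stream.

B reacted = 0.847 × 814 = 689.4 kmol/h; ν_B = −1, so ξ = 689.4/1 = 689.4 kmol/h.
Outlet amounts (n = n₀ + ν ξ):
  A: 2416 − 1(689.4) = 1727
  B: 814 − 1(689.4) = 124.5
  D: 0 + 1(689.4) = 689.4

689 kmol/h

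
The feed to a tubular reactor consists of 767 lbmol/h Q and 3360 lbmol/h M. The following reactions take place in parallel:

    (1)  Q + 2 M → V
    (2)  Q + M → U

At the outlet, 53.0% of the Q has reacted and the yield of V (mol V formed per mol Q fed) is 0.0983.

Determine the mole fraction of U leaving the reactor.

0.0908

Yield of V: 1ξ₁ / 767 = 0.0983 → ξ₁ = 75.4 lbmol/h.
Conversion of Q: 1ξ₁ + 1ξ₂ = 0.53 × 767 = 406.5 → ξ₂ = 331.1 lbmol/h.
Outlet amounts (n = n₀ + Σ ν·ξ):
  Q: 767 − 1(75.4) − 1(331.1) = 360.5
  M: 3360 − 2(75.4) − 1(331.1) = 2878
  V: 0 + 1(75.4) = 75.4
  U: 0 + 1(331.1) = 331.1
Total out = 3645 lbmol/h; y_U = 331.1 / 3645 = 0.09084.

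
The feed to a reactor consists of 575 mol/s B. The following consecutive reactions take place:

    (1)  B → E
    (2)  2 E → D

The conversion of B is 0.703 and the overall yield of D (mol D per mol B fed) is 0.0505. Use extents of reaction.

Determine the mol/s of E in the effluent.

Conversion of B: B consumed = 1ξ₁ = 0.703 × 575 → ξ₁ = 404.2 mol/s.
Yield of D: 1ξ₂ / 575 = 0.0505 → ξ₂ = 29.04 mol/s.
Outlet amounts (n = n₀ + Σ ν·ξ):
  B: 575 − 1(404.2) = 170.8
  E: 0 + 1(404.2) − 2(29.04) = 346.1
  D: 0 + 1(29.04) = 29.04

346 mol/s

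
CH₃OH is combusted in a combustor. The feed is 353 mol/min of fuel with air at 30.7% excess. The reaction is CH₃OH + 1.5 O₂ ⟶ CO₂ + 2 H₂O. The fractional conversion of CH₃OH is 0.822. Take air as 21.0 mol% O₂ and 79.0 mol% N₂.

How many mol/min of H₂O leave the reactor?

Stoichiometric O₂ = 1.5 × 353 = 529.5 mol/min; O₂ fed = 529.5 × 1.307 = 692.1 mol/min.
N₂ fed = 692.1 × 79/21 = 2603 mol/min.
Fuel reacted = 0.822 × 353 → ξ = 290.2 mol/min.
Outlet (n = n₀ + ν ξ):
  CH₃OH: 353 − 1(290.2) = 62.83
  O₂: 692.1 − 1.5(290.2) = 256.8
  N₂: 2603 (inert)
  CO₂: 0 + 1(290.2) = 290.2
  H₂O: 0 + 2(290.2) = 580.3

580 mol/min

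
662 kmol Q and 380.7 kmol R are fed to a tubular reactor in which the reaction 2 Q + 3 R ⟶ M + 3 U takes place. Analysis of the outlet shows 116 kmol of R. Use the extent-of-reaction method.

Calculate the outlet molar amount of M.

For R: n = n₀ − 3ξ → 116 = 380.7 − 3ξ, giving ξ = 88.23 kmol.
Outlet amounts (n = n₀ + ν ξ):
  Q: 662 − 2(88.23) = 485.5
  R: 380.7 − 3(88.23) = 116
  M: 0 + 1(88.23) = 88.23
  U: 0 + 3(88.23) = 264.7

88.2 kmol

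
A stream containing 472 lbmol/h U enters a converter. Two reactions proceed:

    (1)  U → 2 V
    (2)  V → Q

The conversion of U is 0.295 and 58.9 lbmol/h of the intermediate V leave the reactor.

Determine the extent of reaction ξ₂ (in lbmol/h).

ξ₂ = 220 lbmol/h

Conversion of U: U consumed = 1ξ₁ = 0.295 × 472 → ξ₁ = 139.2 lbmol/h.
V balance: n_V = 0 + 2ξ₁ − 1ξ₂ = 58.9 → ξ₂ = (2·139.2 − 58.9)/1 = 219.6 lbmol/h.
Outlet amounts (n = n₀ + Σ ν·ξ):
  U: 472 − 1(139.2) = 332.8
  V: 0 + 2(139.2) − 1(219.6) = 58.9
  Q: 0 + 1(219.6) = 219.6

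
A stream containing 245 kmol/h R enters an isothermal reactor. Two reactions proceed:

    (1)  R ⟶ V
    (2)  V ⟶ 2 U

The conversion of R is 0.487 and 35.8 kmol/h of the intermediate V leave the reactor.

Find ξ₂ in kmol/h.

Conversion of R: R consumed = 1ξ₁ = 0.487 × 245 → ξ₁ = 119.3 kmol/h.
V balance: n_V = 0 + 1ξ₁ − 1ξ₂ = 35.8 → ξ₂ = (1·119.3 − 35.8)/1 = 83.52 kmol/h.
Outlet amounts (n = n₀ + Σ ν·ξ):
  R: 245 − 1(119.3) = 125.7
  V: 0 + 1(119.3) − 1(83.52) = 35.8
  U: 0 + 2(83.52) = 167

ξ₂ = 83.5 kmol/h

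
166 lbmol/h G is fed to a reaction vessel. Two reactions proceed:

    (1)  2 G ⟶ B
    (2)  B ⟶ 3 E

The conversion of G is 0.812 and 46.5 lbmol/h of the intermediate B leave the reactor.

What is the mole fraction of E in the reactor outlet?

0.447

Conversion of G: G consumed = 2ξ₁ = 0.812 × 166 → ξ₁ = 67.4 lbmol/h.
B balance: n_B = 0 + 1ξ₁ − 1ξ₂ = 46.5 → ξ₂ = (1·67.4 − 46.5)/1 = 20.9 lbmol/h.
Outlet amounts (n = n₀ + Σ ν·ξ):
  G: 166 − 2(67.4) = 31.21
  B: 0 + 1(67.4) − 1(20.9) = 46.5
  E: 0 + 3(20.9) = 62.69
Total out = 140.4 lbmol/h; y_E = 62.69 / 140.4 = 0.4465.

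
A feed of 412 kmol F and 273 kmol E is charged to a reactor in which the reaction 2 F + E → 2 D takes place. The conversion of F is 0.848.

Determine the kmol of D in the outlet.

F reacted = 0.848 × 412 = 349.4 kmol; ν_F = −2, so ξ = 349.4/2 = 174.7 kmol.
Outlet amounts (n = n₀ + ν ξ):
  F: 412 − 2(174.7) = 62.62
  E: 273 − 1(174.7) = 98.31
  D: 0 + 2(174.7) = 349.4

349 kmol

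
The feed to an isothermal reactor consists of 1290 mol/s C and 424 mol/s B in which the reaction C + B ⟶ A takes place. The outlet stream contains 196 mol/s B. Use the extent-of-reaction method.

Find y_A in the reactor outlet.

0.153

For B: n = n₀ − 1ξ → 196 = 424 − 1ξ, giving ξ = 228 mol/s.
Outlet amounts (n = n₀ + ν ξ):
  C: 1290 − 1(228) = 1062
  B: 424 − 1(228) = 196
  A: 0 + 1(228) = 228
Total out = 1486 mol/s; y_A = 228 / 1486 = 0.1534.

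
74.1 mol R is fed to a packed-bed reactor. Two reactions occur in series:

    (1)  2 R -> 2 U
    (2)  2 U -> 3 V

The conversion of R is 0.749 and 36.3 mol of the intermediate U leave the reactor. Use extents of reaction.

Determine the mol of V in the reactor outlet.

28.8 mol

Conversion of R: R consumed = 2ξ₁ = 0.749 × 74.1 → ξ₁ = 27.75 mol.
U balance: n_U = 0 + 2ξ₁ − 2ξ₂ = 36.3 → ξ₂ = (2·27.75 − 36.3)/2 = 9.6 mol.
Outlet amounts (n = n₀ + Σ ν·ξ):
  R: 74.1 − 2(27.75) = 18.6
  U: 0 + 2(27.75) − 2(9.6) = 36.3
  V: 0 + 3(9.6) = 28.8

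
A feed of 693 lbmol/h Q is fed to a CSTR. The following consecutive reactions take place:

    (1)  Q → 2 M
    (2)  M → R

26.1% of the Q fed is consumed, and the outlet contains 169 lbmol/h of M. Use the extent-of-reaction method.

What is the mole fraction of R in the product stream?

Conversion of Q: Q consumed = 1ξ₁ = 0.261 × 693 → ξ₁ = 180.9 lbmol/h.
M balance: n_M = 0 + 2ξ₁ − 1ξ₂ = 169 → ξ₂ = (2·180.9 − 169)/1 = 192.7 lbmol/h.
Outlet amounts (n = n₀ + Σ ν·ξ):
  Q: 693 − 1(180.9) = 512.1
  M: 0 + 2(180.9) − 1(192.7) = 169
  R: 0 + 1(192.7) = 192.7
Total out = 873.9 lbmol/h; y_R = 192.7 / 873.9 = 0.2206.

0.221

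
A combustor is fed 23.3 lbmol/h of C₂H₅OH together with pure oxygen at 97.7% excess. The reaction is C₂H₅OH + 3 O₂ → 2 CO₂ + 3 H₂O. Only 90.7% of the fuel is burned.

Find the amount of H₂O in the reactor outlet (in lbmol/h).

63.4 lbmol/h

Stoichiometric O₂ = 3 × 23.3 = 69.9 lbmol/h; O₂ fed = 69.9 × 1.977 = 138.2 lbmol/h.
Fuel reacted = 0.907 × 23.3 → ξ = 21.13 lbmol/h.
Outlet (n = n₀ + ν ξ):
  C₂H₅OH: 23.3 − 1(21.13) = 2.167
  O₂: 138.2 − 3(21.13) = 74.79
  CO₂: 0 + 2(21.13) = 42.27
  H₂O: 0 + 3(21.13) = 63.4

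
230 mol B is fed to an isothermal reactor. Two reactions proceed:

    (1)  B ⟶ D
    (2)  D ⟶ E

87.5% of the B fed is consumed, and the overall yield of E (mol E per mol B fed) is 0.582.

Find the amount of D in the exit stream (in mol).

67.4 mol

Conversion of B: B consumed = 1ξ₁ = 0.875 × 230 → ξ₁ = 201.2 mol.
Yield of E: 1ξ₂ / 230 = 0.582 → ξ₂ = 133.9 mol.
Outlet amounts (n = n₀ + Σ ν·ξ):
  B: 230 − 1(201.2) = 28.75
  D: 0 + 1(201.2) − 1(133.9) = 67.39
  E: 0 + 1(133.9) = 133.9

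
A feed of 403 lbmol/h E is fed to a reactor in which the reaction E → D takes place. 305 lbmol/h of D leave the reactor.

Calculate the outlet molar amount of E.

For D: n = n₀ + 1ξ → 305 = 0 + 1ξ, giving ξ = 305 lbmol/h.
Outlet amounts (n = n₀ + ν ξ):
  E: 403 − 1(305) = 98
  D: 0 + 1(305) = 305

98 lbmol/h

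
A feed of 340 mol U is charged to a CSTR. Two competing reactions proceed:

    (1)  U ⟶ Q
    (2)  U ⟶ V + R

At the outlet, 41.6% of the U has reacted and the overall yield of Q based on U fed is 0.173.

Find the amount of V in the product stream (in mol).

Yield of Q: 1ξ₁ / 340 = 0.173 → ξ₁ = 58.82 mol.
Conversion of U: 1ξ₁ + 1ξ₂ = 0.416 × 340 = 141.4 → ξ₂ = 82.62 mol.
Outlet amounts (n = n₀ + Σ ν·ξ):
  U: 340 − 1(58.82) − 1(82.62) = 198.6
  Q: 0 + 1(58.82) = 58.82
  V: 0 + 1(82.62) = 82.62
  R: 0 + 1(82.62) = 82.62

82.6 mol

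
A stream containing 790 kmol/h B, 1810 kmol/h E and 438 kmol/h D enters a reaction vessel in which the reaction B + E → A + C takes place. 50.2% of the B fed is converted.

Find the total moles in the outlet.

B reacted = 0.502 × 790 = 396.6 kmol/h; ν_B = −1, so ξ = 396.6/1 = 396.6 kmol/h.
Outlet amounts (n = n₀ + ν ξ):
  B: 790 − 1(396.6) = 393.4
  E: 1810 − 1(396.6) = 1413
  A: 0 + 1(396.6) = 396.6
  C: 0 + 1(396.6) = 396.6
  D: 438 (inert)
Total out = 393.4 + 1413 + 396.6 + 396.6 + 438 = 3038 kmol/h.

3040 kmol/h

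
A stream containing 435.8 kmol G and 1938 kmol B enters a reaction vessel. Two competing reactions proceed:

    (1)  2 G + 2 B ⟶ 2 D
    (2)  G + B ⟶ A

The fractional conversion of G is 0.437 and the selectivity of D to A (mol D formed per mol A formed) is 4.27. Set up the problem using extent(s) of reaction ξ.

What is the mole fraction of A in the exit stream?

0.0166

Conversion of G: G consumed = 0.437 × 435.8 = 190.4 kmol = 2ξ₁ + 1ξ₂.
Selectivity: 2ξ₁ / (1ξ₂) = 4.27 → ξ₁ = 2.135 ξ₂.
Substitute: (2·2.135 + 1) ξ₂ = 190.4 → ξ₂ = 36.14 kmol, ξ₁ = 77.15 kmol.
Outlet amounts (n = n₀ + Σ ν·ξ):
  G: 435.8 − 2(77.15) − 1(36.14) = 245.4
  B: 1938 − 2(77.15) − 1(36.14) = 1748
  D: 0 + 2(77.15) = 154.3
  A: 0 + 1(36.14) = 36.14
Total out = 2183 kmol; y_A = 36.14 / 2183 = 0.01655.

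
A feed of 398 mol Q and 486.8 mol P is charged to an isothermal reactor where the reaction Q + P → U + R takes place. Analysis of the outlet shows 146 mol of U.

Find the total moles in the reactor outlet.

For U: n = n₀ + 1ξ → 146 = 0 + 1ξ, giving ξ = 146 mol.
Outlet amounts (n = n₀ + ν ξ):
  Q: 398 − 1(146) = 252
  P: 486.8 − 1(146) = 340.8
  U: 0 + 1(146) = 146
  R: 0 + 1(146) = 146
Total out = 252 + 340.8 + 146 + 146 = 884.8 mol.

885 mol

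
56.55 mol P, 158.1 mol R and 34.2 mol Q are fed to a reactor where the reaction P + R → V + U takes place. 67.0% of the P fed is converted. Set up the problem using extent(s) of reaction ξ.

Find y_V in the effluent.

0.152

P reacted = 0.67 × 56.55 = 37.89 mol; ν_P = −1, so ξ = 37.89/1 = 37.89 mol.
Outlet amounts (n = n₀ + ν ξ):
  P: 56.55 − 1(37.89) = 18.66
  R: 158.1 − 1(37.89) = 120.2
  V: 0 + 1(37.89) = 37.89
  U: 0 + 1(37.89) = 37.89
  Q: 34.2 (inert)
Total out = 248.8 mol; y_V = 37.89 / 248.8 = 0.1523.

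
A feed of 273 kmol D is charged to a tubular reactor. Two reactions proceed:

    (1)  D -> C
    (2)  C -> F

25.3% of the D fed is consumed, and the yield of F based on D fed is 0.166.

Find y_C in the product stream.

0.087

Conversion of D: D consumed = 1ξ₁ = 0.253 × 273 → ξ₁ = 69.07 kmol.
Yield of F: 1ξ₂ / 273 = 0.166 → ξ₂ = 45.32 kmol.
Outlet amounts (n = n₀ + Σ ν·ξ):
  D: 273 − 1(69.07) = 203.9
  C: 0 + 1(69.07) − 1(45.32) = 23.75
  F: 0 + 1(45.32) = 45.32
Total out = 273 kmol; y_C = 23.75 / 273 = 0.087.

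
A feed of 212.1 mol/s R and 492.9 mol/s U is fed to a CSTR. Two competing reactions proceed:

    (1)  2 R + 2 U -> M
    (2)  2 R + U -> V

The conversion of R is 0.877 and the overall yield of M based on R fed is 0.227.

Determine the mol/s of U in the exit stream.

Yield of M: 1ξ₁ / 212.1 = 0.227 → ξ₁ = 48.15 mol/s.
Conversion of R: 2ξ₁ + 2ξ₂ = 0.877 × 212.1 = 186 → ξ₂ = 44.86 mol/s.
Outlet amounts (n = n₀ + Σ ν·ξ):
  R: 212.1 − 2(48.15) − 2(44.86) = 26.09
  U: 492.9 − 2(48.15) − 1(44.86) = 351.7
  M: 0 + 1(48.15) = 48.15
  V: 0 + 1(44.86) = 44.86

352 mol/s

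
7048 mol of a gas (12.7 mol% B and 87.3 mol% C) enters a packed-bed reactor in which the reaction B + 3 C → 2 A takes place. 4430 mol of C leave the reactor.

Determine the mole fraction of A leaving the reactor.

For C: n = n₀ − 3ξ → 4430 = 6153 − 3ξ, giving ξ = 574.3 mol.
Outlet amounts (n = n₀ + ν ξ):
  B: 895.1 − 1(574.3) = 320.8
  C: 6153 − 3(574.3) = 4430
  A: 0 + 2(574.3) = 1149
Total out = 5899 mol; y_A = 1149 / 5899 = 0.1947.

0.195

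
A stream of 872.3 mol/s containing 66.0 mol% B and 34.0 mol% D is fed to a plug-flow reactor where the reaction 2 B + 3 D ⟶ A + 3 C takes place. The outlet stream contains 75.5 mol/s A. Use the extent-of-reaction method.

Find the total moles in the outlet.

797 mol/s

For A: n = n₀ + 1ξ → 75.5 = 0 + 1ξ, giving ξ = 75.5 mol/s.
Outlet amounts (n = n₀ + ν ξ):
  B: 575.7 − 2(75.5) = 424.7
  D: 296.6 − 3(75.5) = 70.08
  A: 0 + 1(75.5) = 75.5
  C: 0 + 3(75.5) = 226.5
Total out = 424.7 + 70.08 + 75.5 + 226.5 = 796.8 mol/s.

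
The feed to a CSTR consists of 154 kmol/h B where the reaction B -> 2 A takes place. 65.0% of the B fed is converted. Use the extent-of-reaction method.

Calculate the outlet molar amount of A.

200 kmol/h

B reacted = 0.65 × 154 = 100.1 kmol/h; ν_B = −1, so ξ = 100.1/1 = 100.1 kmol/h.
Outlet amounts (n = n₀ + ν ξ):
  B: 154 − 1(100.1) = 53.9
  A: 0 + 2(100.1) = 200.2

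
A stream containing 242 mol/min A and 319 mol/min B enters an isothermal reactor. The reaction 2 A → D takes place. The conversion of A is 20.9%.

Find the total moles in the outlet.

A reacted = 0.209 × 242 = 50.58 mol/min; ν_A = −2, so ξ = 50.58/2 = 25.29 mol/min.
Outlet amounts (n = n₀ + ν ξ):
  A: 242 − 2(25.29) = 191.4
  D: 0 + 1(25.29) = 25.29
  B: 319 (inert)
Total out = 191.4 + 25.29 + 319 = 535.7 mol/min.

536 mol/min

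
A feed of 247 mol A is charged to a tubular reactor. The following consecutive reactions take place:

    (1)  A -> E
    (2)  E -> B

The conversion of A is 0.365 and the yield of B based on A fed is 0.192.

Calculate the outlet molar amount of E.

42.7 mol

Conversion of A: A consumed = 1ξ₁ = 0.365 × 247 → ξ₁ = 90.16 mol.
Yield of B: 1ξ₂ / 247 = 0.192 → ξ₂ = 47.42 mol.
Outlet amounts (n = n₀ + Σ ν·ξ):
  A: 247 − 1(90.16) = 156.8
  E: 0 + 1(90.16) − 1(47.42) = 42.73
  B: 0 + 1(47.42) = 47.42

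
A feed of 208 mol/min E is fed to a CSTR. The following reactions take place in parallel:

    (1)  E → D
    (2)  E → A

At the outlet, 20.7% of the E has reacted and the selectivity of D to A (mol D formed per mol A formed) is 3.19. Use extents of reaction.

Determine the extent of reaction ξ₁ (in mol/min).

Conversion of E: E consumed = 0.207 × 208 = 43.06 mol/min = 1ξ₁ + 1ξ₂.
Selectivity: 1ξ₁ / (1ξ₂) = 3.19 → ξ₁ = 3.19 ξ₂.
Substitute: (1·3.19 + 1) ξ₂ = 43.06 → ξ₂ = 10.28 mol/min, ξ₁ = 32.78 mol/min.
Outlet amounts (n = n₀ + Σ ν·ξ):
  E: 208 − 1(32.78) − 1(10.28) = 164.9
  D: 0 + 1(32.78) = 32.78
  A: 0 + 1(10.28) = 10.28

ξ₁ = 32.8 mol/min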